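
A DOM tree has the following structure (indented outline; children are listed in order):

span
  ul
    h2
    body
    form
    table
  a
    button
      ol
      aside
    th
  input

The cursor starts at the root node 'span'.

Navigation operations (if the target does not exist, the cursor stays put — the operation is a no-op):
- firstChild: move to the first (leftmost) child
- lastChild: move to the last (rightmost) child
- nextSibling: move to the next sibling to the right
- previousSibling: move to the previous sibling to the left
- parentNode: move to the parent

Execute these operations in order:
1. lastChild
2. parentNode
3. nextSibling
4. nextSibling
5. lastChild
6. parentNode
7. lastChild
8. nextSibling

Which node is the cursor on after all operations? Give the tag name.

Answer: input

Derivation:
After 1 (lastChild): input
After 2 (parentNode): span
After 3 (nextSibling): span (no-op, stayed)
After 4 (nextSibling): span (no-op, stayed)
After 5 (lastChild): input
After 6 (parentNode): span
After 7 (lastChild): input
After 8 (nextSibling): input (no-op, stayed)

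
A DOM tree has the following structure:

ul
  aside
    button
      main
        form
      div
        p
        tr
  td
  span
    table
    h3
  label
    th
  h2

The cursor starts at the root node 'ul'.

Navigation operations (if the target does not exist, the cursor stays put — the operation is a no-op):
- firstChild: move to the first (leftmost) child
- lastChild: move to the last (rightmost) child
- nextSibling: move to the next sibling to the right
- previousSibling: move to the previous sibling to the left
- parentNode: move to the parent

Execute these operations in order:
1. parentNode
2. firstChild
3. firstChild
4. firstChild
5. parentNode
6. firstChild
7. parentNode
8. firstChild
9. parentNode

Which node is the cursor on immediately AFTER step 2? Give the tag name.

Answer: aside

Derivation:
After 1 (parentNode): ul (no-op, stayed)
After 2 (firstChild): aside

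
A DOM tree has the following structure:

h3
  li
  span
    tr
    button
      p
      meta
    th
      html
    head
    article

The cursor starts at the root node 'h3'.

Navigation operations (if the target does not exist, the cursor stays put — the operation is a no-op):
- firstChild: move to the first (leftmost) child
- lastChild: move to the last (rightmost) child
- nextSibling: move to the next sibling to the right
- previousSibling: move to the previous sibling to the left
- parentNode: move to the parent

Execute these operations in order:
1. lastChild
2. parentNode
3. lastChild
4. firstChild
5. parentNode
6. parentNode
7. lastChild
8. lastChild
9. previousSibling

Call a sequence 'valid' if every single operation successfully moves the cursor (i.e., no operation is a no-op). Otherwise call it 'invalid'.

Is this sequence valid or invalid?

After 1 (lastChild): span
After 2 (parentNode): h3
After 3 (lastChild): span
After 4 (firstChild): tr
After 5 (parentNode): span
After 6 (parentNode): h3
After 7 (lastChild): span
After 8 (lastChild): article
After 9 (previousSibling): head

Answer: valid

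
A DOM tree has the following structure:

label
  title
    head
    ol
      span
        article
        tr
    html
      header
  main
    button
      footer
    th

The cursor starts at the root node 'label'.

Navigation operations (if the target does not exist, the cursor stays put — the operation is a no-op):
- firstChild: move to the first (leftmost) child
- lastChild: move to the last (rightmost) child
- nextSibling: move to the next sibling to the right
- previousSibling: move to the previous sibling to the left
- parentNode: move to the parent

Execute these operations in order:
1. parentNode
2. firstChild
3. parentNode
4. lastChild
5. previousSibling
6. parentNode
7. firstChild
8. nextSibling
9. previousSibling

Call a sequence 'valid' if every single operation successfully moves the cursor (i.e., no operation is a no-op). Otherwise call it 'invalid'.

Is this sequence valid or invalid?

Answer: invalid

Derivation:
After 1 (parentNode): label (no-op, stayed)
After 2 (firstChild): title
After 3 (parentNode): label
After 4 (lastChild): main
After 5 (previousSibling): title
After 6 (parentNode): label
After 7 (firstChild): title
After 8 (nextSibling): main
After 9 (previousSibling): title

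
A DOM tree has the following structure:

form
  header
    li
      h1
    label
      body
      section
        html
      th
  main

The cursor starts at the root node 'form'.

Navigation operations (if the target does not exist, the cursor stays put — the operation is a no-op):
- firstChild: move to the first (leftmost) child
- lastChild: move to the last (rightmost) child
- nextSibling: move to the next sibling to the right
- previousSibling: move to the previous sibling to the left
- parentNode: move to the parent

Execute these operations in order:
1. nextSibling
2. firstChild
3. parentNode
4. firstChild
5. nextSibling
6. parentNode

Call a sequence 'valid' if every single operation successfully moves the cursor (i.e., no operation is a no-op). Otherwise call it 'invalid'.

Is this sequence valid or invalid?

After 1 (nextSibling): form (no-op, stayed)
After 2 (firstChild): header
After 3 (parentNode): form
After 4 (firstChild): header
After 5 (nextSibling): main
After 6 (parentNode): form

Answer: invalid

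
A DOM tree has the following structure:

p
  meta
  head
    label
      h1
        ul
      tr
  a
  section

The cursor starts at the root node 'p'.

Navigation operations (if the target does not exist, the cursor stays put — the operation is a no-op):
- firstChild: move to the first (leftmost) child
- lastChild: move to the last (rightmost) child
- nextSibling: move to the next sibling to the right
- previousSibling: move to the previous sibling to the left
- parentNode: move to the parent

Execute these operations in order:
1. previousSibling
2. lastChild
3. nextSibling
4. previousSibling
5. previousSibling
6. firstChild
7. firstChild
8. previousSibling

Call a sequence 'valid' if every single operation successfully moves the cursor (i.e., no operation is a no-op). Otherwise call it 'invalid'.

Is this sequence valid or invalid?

After 1 (previousSibling): p (no-op, stayed)
After 2 (lastChild): section
After 3 (nextSibling): section (no-op, stayed)
After 4 (previousSibling): a
After 5 (previousSibling): head
After 6 (firstChild): label
After 7 (firstChild): h1
After 8 (previousSibling): h1 (no-op, stayed)

Answer: invalid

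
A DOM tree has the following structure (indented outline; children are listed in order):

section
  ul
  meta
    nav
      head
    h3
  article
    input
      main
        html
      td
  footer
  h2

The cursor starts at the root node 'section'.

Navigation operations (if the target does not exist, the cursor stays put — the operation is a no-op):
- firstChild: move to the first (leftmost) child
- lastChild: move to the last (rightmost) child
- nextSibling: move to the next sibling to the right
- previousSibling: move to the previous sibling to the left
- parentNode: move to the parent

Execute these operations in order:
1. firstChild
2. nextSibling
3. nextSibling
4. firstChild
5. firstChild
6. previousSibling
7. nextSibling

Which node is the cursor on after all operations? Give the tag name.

Answer: td

Derivation:
After 1 (firstChild): ul
After 2 (nextSibling): meta
After 3 (nextSibling): article
After 4 (firstChild): input
After 5 (firstChild): main
After 6 (previousSibling): main (no-op, stayed)
After 7 (nextSibling): td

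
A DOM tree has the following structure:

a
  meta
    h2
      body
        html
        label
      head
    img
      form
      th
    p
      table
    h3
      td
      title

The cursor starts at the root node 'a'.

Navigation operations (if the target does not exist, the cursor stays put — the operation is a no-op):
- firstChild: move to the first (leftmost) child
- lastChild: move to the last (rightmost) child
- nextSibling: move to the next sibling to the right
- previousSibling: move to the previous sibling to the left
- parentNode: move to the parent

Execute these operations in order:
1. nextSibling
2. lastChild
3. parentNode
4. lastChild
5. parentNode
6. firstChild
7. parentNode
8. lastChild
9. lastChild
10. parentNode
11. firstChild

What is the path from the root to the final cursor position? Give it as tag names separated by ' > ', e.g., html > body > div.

Answer: a > meta > h2

Derivation:
After 1 (nextSibling): a (no-op, stayed)
After 2 (lastChild): meta
After 3 (parentNode): a
After 4 (lastChild): meta
After 5 (parentNode): a
After 6 (firstChild): meta
After 7 (parentNode): a
After 8 (lastChild): meta
After 9 (lastChild): h3
After 10 (parentNode): meta
After 11 (firstChild): h2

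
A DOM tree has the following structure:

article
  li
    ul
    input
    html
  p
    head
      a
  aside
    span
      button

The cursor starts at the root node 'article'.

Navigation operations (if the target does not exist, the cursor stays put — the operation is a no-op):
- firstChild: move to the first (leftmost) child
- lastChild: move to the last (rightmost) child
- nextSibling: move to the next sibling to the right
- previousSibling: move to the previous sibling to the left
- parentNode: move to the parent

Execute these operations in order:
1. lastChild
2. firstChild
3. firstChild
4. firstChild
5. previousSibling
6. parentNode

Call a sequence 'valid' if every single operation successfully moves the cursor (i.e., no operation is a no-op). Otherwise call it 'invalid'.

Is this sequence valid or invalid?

Answer: invalid

Derivation:
After 1 (lastChild): aside
After 2 (firstChild): span
After 3 (firstChild): button
After 4 (firstChild): button (no-op, stayed)
After 5 (previousSibling): button (no-op, stayed)
After 6 (parentNode): span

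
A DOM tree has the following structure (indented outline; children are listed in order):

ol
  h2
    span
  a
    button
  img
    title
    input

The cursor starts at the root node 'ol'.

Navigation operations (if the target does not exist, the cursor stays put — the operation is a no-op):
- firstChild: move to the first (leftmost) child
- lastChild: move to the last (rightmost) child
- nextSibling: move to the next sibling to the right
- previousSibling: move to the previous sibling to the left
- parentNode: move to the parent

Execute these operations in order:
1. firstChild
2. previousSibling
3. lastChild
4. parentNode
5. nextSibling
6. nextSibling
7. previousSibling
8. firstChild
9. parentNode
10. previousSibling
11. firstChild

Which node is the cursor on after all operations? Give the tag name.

Answer: span

Derivation:
After 1 (firstChild): h2
After 2 (previousSibling): h2 (no-op, stayed)
After 3 (lastChild): span
After 4 (parentNode): h2
After 5 (nextSibling): a
After 6 (nextSibling): img
After 7 (previousSibling): a
After 8 (firstChild): button
After 9 (parentNode): a
After 10 (previousSibling): h2
After 11 (firstChild): span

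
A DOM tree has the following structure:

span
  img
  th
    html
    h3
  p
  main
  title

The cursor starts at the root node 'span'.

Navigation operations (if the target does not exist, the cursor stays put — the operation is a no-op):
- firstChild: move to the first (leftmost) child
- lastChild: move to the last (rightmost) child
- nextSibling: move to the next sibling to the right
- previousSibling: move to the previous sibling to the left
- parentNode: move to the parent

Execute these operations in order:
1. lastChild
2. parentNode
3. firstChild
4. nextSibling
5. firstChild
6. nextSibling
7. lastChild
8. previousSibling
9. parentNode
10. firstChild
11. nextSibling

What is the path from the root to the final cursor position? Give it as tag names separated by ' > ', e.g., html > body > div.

Answer: span > th > h3

Derivation:
After 1 (lastChild): title
After 2 (parentNode): span
After 3 (firstChild): img
After 4 (nextSibling): th
After 5 (firstChild): html
After 6 (nextSibling): h3
After 7 (lastChild): h3 (no-op, stayed)
After 8 (previousSibling): html
After 9 (parentNode): th
After 10 (firstChild): html
After 11 (nextSibling): h3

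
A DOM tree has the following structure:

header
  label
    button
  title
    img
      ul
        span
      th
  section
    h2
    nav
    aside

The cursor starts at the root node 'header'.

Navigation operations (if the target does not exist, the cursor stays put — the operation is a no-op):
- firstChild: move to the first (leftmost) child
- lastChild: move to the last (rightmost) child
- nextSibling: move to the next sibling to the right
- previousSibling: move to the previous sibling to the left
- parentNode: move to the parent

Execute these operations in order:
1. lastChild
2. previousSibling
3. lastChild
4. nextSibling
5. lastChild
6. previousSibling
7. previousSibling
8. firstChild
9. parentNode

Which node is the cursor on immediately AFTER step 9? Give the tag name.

Answer: ul

Derivation:
After 1 (lastChild): section
After 2 (previousSibling): title
After 3 (lastChild): img
After 4 (nextSibling): img (no-op, stayed)
After 5 (lastChild): th
After 6 (previousSibling): ul
After 7 (previousSibling): ul (no-op, stayed)
After 8 (firstChild): span
After 9 (parentNode): ul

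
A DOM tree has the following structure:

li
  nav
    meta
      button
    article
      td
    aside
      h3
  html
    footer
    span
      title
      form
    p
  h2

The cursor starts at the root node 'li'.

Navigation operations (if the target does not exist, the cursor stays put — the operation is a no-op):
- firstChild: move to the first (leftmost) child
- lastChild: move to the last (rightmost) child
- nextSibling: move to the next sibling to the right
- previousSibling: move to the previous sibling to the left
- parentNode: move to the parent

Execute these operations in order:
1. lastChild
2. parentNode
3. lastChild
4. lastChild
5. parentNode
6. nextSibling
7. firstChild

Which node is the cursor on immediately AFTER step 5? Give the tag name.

Answer: li

Derivation:
After 1 (lastChild): h2
After 2 (parentNode): li
After 3 (lastChild): h2
After 4 (lastChild): h2 (no-op, stayed)
After 5 (parentNode): li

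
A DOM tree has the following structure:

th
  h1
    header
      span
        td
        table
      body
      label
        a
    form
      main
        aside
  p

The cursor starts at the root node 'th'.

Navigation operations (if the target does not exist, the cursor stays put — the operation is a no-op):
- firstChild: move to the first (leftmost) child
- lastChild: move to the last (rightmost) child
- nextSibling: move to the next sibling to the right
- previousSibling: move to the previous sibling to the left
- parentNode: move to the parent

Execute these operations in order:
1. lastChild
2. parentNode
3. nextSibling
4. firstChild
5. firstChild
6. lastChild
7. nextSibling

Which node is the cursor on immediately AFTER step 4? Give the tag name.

Answer: h1

Derivation:
After 1 (lastChild): p
After 2 (parentNode): th
After 3 (nextSibling): th (no-op, stayed)
After 4 (firstChild): h1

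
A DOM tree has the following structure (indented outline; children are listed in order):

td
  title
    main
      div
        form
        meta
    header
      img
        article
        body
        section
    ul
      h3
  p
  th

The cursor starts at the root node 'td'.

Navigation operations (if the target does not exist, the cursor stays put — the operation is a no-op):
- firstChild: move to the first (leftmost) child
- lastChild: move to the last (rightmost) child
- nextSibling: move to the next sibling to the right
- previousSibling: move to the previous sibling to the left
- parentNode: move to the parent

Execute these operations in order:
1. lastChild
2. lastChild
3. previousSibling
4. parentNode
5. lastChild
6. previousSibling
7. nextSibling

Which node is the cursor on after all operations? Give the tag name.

After 1 (lastChild): th
After 2 (lastChild): th (no-op, stayed)
After 3 (previousSibling): p
After 4 (parentNode): td
After 5 (lastChild): th
After 6 (previousSibling): p
After 7 (nextSibling): th

Answer: th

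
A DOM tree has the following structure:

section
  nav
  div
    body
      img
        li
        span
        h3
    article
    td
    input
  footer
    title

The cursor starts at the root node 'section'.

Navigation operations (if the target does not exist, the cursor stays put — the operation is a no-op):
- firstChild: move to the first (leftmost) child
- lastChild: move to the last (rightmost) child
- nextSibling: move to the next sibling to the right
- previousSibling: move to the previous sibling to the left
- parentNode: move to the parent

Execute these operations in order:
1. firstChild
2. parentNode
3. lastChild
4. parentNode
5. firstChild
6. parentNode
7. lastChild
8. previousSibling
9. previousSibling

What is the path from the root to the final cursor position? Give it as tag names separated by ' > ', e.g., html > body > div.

Answer: section > nav

Derivation:
After 1 (firstChild): nav
After 2 (parentNode): section
After 3 (lastChild): footer
After 4 (parentNode): section
After 5 (firstChild): nav
After 6 (parentNode): section
After 7 (lastChild): footer
After 8 (previousSibling): div
After 9 (previousSibling): nav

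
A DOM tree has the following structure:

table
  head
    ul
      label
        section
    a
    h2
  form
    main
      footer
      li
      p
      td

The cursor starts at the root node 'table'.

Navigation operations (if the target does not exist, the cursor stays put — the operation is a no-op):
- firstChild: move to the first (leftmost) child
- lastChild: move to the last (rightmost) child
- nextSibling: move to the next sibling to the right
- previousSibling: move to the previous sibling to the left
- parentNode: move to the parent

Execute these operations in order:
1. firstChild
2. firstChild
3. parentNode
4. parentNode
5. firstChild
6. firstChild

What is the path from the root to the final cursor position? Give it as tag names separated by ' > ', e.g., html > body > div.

After 1 (firstChild): head
After 2 (firstChild): ul
After 3 (parentNode): head
After 4 (parentNode): table
After 5 (firstChild): head
After 6 (firstChild): ul

Answer: table > head > ul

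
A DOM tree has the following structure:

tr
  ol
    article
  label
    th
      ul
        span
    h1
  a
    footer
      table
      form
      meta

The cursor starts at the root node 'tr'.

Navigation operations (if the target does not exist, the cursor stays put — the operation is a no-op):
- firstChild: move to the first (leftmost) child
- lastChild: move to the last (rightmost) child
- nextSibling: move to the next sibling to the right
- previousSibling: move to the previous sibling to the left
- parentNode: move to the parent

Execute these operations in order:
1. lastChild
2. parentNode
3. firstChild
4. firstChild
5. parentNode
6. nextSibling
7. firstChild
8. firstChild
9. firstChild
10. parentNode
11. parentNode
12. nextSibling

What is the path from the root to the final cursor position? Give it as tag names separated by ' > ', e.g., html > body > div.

After 1 (lastChild): a
After 2 (parentNode): tr
After 3 (firstChild): ol
After 4 (firstChild): article
After 5 (parentNode): ol
After 6 (nextSibling): label
After 7 (firstChild): th
After 8 (firstChild): ul
After 9 (firstChild): span
After 10 (parentNode): ul
After 11 (parentNode): th
After 12 (nextSibling): h1

Answer: tr > label > h1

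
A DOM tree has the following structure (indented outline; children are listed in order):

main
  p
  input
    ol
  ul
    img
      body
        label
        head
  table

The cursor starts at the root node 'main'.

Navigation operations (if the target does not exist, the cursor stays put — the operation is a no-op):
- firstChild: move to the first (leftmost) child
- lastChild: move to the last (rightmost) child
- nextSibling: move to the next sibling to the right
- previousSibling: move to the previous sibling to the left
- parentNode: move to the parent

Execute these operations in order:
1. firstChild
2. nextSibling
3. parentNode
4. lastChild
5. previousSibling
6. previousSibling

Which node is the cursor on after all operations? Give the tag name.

After 1 (firstChild): p
After 2 (nextSibling): input
After 3 (parentNode): main
After 4 (lastChild): table
After 5 (previousSibling): ul
After 6 (previousSibling): input

Answer: input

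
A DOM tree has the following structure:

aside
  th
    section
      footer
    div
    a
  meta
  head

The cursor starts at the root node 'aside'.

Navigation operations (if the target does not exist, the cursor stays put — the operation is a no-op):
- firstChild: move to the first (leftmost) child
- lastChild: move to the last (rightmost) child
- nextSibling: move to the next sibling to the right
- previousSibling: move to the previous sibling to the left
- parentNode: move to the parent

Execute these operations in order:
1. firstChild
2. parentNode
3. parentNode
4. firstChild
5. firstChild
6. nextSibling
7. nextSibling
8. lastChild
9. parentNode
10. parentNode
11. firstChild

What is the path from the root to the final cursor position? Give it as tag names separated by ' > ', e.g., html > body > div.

Answer: aside > th

Derivation:
After 1 (firstChild): th
After 2 (parentNode): aside
After 3 (parentNode): aside (no-op, stayed)
After 4 (firstChild): th
After 5 (firstChild): section
After 6 (nextSibling): div
After 7 (nextSibling): a
After 8 (lastChild): a (no-op, stayed)
After 9 (parentNode): th
After 10 (parentNode): aside
After 11 (firstChild): th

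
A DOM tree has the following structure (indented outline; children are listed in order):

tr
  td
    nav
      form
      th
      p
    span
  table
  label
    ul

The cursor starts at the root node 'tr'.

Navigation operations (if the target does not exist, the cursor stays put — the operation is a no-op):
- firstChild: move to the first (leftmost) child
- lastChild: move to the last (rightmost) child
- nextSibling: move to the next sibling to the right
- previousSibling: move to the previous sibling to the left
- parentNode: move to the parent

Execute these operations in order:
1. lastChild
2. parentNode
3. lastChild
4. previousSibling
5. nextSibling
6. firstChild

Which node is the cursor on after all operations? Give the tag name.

Answer: ul

Derivation:
After 1 (lastChild): label
After 2 (parentNode): tr
After 3 (lastChild): label
After 4 (previousSibling): table
After 5 (nextSibling): label
After 6 (firstChild): ul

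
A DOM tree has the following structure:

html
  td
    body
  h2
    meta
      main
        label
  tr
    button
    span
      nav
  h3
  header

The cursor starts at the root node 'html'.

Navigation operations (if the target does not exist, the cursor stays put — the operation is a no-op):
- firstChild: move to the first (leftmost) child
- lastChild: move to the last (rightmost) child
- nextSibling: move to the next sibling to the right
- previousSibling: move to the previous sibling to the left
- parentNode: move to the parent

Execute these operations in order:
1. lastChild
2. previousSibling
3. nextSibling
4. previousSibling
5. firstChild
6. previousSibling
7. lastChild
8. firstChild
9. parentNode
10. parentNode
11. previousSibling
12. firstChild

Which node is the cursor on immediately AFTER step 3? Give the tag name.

Answer: header

Derivation:
After 1 (lastChild): header
After 2 (previousSibling): h3
After 3 (nextSibling): header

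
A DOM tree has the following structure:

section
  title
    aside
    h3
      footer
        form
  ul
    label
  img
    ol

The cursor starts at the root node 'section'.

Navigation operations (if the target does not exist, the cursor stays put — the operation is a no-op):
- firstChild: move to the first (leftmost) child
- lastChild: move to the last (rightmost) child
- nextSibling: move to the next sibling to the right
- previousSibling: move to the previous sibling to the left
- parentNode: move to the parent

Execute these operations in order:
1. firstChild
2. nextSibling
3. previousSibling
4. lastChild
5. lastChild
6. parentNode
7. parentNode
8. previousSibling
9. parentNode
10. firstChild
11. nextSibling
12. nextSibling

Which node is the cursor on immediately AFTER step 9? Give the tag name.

After 1 (firstChild): title
After 2 (nextSibling): ul
After 3 (previousSibling): title
After 4 (lastChild): h3
After 5 (lastChild): footer
After 6 (parentNode): h3
After 7 (parentNode): title
After 8 (previousSibling): title (no-op, stayed)
After 9 (parentNode): section

Answer: section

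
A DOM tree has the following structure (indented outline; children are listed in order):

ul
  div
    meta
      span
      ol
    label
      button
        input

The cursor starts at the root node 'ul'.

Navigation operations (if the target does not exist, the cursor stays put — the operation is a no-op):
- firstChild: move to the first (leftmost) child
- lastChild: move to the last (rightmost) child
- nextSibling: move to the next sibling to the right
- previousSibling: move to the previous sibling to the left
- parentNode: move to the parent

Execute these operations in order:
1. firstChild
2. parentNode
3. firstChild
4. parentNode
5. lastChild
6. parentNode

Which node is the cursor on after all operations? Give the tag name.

After 1 (firstChild): div
After 2 (parentNode): ul
After 3 (firstChild): div
After 4 (parentNode): ul
After 5 (lastChild): div
After 6 (parentNode): ul

Answer: ul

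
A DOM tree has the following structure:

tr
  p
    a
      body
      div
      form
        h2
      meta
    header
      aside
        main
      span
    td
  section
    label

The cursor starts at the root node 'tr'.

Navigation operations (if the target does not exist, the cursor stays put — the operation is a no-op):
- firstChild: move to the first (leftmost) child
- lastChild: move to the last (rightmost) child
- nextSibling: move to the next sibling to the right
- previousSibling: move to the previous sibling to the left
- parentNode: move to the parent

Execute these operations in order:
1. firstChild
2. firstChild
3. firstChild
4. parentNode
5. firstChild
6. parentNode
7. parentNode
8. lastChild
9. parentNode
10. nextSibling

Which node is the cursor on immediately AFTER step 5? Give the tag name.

Answer: body

Derivation:
After 1 (firstChild): p
After 2 (firstChild): a
After 3 (firstChild): body
After 4 (parentNode): a
After 5 (firstChild): body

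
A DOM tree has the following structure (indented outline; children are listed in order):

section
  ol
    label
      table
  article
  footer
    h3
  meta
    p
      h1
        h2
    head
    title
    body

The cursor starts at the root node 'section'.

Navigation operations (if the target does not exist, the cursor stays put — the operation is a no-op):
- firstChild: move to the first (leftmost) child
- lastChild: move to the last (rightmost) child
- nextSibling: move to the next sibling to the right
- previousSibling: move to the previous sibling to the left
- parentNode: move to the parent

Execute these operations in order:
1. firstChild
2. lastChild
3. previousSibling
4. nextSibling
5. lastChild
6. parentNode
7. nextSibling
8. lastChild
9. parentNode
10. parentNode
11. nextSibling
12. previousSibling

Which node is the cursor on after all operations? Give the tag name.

Answer: ol

Derivation:
After 1 (firstChild): ol
After 2 (lastChild): label
After 3 (previousSibling): label (no-op, stayed)
After 4 (nextSibling): label (no-op, stayed)
After 5 (lastChild): table
After 6 (parentNode): label
After 7 (nextSibling): label (no-op, stayed)
After 8 (lastChild): table
After 9 (parentNode): label
After 10 (parentNode): ol
After 11 (nextSibling): article
After 12 (previousSibling): ol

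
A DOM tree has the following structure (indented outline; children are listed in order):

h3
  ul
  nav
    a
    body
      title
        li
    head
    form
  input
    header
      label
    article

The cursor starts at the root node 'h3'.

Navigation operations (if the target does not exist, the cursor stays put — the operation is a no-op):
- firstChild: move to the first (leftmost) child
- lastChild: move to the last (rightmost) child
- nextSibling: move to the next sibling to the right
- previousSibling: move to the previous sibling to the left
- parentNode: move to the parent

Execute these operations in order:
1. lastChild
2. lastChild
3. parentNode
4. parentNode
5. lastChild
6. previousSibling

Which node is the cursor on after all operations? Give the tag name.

Answer: nav

Derivation:
After 1 (lastChild): input
After 2 (lastChild): article
After 3 (parentNode): input
After 4 (parentNode): h3
After 5 (lastChild): input
After 6 (previousSibling): nav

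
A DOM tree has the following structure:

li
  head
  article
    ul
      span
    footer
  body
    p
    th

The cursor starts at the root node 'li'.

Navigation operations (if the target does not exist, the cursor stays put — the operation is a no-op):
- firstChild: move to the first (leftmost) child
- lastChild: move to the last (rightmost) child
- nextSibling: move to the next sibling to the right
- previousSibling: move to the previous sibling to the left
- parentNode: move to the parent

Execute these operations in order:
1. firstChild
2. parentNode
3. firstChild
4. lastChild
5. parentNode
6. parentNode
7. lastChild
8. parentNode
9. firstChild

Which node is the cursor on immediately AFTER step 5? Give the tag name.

Answer: li

Derivation:
After 1 (firstChild): head
After 2 (parentNode): li
After 3 (firstChild): head
After 4 (lastChild): head (no-op, stayed)
After 5 (parentNode): li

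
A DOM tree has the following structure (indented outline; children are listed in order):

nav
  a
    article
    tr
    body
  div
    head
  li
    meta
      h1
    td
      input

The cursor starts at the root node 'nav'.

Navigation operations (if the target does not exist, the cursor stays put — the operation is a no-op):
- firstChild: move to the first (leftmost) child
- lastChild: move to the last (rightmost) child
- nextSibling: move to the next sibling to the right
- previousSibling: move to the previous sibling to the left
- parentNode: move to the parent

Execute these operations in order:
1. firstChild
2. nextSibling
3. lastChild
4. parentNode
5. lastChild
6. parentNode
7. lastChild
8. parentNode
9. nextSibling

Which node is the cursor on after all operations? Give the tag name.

After 1 (firstChild): a
After 2 (nextSibling): div
After 3 (lastChild): head
After 4 (parentNode): div
After 5 (lastChild): head
After 6 (parentNode): div
After 7 (lastChild): head
After 8 (parentNode): div
After 9 (nextSibling): li

Answer: li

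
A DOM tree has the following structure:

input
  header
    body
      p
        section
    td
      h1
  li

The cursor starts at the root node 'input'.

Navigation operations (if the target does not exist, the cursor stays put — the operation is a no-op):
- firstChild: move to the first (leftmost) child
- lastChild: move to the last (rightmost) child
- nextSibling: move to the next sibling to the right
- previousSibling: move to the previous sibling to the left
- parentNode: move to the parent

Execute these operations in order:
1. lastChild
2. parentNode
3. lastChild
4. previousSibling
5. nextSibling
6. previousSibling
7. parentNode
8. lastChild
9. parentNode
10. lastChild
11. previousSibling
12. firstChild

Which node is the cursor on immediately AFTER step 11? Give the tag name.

Answer: header

Derivation:
After 1 (lastChild): li
After 2 (parentNode): input
After 3 (lastChild): li
After 4 (previousSibling): header
After 5 (nextSibling): li
After 6 (previousSibling): header
After 7 (parentNode): input
After 8 (lastChild): li
After 9 (parentNode): input
After 10 (lastChild): li
After 11 (previousSibling): header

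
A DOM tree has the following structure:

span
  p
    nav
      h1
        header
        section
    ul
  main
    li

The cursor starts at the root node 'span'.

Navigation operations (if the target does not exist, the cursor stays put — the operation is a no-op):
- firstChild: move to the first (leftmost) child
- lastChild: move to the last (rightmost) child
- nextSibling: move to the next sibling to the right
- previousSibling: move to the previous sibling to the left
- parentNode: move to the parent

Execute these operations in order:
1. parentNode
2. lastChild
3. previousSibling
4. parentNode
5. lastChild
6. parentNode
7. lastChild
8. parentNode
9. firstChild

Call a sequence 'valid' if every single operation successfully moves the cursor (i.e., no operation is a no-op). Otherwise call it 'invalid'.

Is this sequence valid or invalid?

Answer: invalid

Derivation:
After 1 (parentNode): span (no-op, stayed)
After 2 (lastChild): main
After 3 (previousSibling): p
After 4 (parentNode): span
After 5 (lastChild): main
After 6 (parentNode): span
After 7 (lastChild): main
After 8 (parentNode): span
After 9 (firstChild): p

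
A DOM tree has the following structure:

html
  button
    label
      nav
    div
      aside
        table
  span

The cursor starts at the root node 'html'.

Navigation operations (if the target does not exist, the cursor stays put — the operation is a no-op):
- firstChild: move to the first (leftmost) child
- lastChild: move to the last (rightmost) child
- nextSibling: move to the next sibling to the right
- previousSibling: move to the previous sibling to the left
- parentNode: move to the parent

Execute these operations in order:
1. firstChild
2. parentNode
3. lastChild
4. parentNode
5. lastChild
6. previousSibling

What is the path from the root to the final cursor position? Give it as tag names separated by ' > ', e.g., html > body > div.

Answer: html > button

Derivation:
After 1 (firstChild): button
After 2 (parentNode): html
After 3 (lastChild): span
After 4 (parentNode): html
After 5 (lastChild): span
After 6 (previousSibling): button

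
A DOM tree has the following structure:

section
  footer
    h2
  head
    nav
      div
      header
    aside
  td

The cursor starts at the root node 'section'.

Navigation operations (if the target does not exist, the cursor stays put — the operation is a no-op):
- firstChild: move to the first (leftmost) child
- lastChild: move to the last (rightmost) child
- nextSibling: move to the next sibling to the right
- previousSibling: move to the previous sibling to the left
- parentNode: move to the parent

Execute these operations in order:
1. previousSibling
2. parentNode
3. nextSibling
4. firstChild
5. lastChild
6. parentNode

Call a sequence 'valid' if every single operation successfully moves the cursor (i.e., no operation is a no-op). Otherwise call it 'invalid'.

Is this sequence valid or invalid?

Answer: invalid

Derivation:
After 1 (previousSibling): section (no-op, stayed)
After 2 (parentNode): section (no-op, stayed)
After 3 (nextSibling): section (no-op, stayed)
After 4 (firstChild): footer
After 5 (lastChild): h2
After 6 (parentNode): footer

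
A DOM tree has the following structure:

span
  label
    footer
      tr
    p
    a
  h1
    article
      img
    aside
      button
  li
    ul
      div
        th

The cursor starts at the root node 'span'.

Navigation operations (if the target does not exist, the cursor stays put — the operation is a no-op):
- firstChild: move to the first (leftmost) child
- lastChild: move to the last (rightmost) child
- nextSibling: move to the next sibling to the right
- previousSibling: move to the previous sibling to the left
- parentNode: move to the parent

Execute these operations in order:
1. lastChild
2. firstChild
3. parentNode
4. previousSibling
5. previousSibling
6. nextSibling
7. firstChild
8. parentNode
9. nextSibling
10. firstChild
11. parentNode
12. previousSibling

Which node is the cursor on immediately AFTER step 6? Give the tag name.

Answer: h1

Derivation:
After 1 (lastChild): li
After 2 (firstChild): ul
After 3 (parentNode): li
After 4 (previousSibling): h1
After 5 (previousSibling): label
After 6 (nextSibling): h1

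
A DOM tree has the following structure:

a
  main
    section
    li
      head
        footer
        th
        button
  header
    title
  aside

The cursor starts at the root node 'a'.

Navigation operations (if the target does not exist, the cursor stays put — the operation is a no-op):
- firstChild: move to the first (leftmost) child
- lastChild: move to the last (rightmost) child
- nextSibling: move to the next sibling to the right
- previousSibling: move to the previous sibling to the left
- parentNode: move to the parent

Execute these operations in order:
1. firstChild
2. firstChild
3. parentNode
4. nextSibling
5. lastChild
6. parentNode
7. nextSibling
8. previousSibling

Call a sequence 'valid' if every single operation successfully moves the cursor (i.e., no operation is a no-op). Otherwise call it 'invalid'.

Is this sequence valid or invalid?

Answer: valid

Derivation:
After 1 (firstChild): main
After 2 (firstChild): section
After 3 (parentNode): main
After 4 (nextSibling): header
After 5 (lastChild): title
After 6 (parentNode): header
After 7 (nextSibling): aside
After 8 (previousSibling): header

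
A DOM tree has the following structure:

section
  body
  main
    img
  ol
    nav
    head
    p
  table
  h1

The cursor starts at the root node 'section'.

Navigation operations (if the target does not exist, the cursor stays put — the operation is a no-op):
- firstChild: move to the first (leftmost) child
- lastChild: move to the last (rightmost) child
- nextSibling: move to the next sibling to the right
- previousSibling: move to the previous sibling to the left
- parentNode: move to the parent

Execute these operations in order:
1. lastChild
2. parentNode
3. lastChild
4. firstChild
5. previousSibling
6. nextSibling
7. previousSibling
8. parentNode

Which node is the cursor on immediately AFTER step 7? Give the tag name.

After 1 (lastChild): h1
After 2 (parentNode): section
After 3 (lastChild): h1
After 4 (firstChild): h1 (no-op, stayed)
After 5 (previousSibling): table
After 6 (nextSibling): h1
After 7 (previousSibling): table

Answer: table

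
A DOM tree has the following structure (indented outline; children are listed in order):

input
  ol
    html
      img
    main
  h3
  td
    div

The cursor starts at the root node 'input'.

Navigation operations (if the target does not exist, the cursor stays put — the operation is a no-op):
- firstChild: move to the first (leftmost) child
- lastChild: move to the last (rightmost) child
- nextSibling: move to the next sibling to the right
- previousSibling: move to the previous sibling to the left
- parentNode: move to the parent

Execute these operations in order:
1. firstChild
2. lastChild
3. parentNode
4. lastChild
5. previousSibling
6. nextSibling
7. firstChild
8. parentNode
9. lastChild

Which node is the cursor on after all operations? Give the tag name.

After 1 (firstChild): ol
After 2 (lastChild): main
After 3 (parentNode): ol
After 4 (lastChild): main
After 5 (previousSibling): html
After 6 (nextSibling): main
After 7 (firstChild): main (no-op, stayed)
After 8 (parentNode): ol
After 9 (lastChild): main

Answer: main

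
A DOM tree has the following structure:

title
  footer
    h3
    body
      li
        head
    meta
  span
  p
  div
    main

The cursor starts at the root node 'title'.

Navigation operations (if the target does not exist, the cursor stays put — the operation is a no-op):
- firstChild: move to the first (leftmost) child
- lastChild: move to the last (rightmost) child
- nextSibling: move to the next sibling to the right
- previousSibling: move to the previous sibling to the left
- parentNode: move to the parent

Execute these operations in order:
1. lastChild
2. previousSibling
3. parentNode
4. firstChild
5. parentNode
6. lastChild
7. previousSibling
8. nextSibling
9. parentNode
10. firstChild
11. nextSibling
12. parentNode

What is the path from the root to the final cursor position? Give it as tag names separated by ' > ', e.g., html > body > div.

After 1 (lastChild): div
After 2 (previousSibling): p
After 3 (parentNode): title
After 4 (firstChild): footer
After 5 (parentNode): title
After 6 (lastChild): div
After 7 (previousSibling): p
After 8 (nextSibling): div
After 9 (parentNode): title
After 10 (firstChild): footer
After 11 (nextSibling): span
After 12 (parentNode): title

Answer: title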